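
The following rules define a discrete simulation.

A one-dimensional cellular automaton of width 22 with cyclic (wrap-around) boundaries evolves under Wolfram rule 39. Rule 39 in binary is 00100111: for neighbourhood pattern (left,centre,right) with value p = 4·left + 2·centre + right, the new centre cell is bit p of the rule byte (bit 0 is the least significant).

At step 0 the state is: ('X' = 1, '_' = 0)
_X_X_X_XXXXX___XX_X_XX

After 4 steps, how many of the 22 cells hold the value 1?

0) _X_X_X_XXXXX___XX_X_XX
1) XXXXXXX______XX__XXX__
2) ________XXXXX___X____X
3) _XXXXXXX______XXX_XXXX
4) X________XXXXX___X____

7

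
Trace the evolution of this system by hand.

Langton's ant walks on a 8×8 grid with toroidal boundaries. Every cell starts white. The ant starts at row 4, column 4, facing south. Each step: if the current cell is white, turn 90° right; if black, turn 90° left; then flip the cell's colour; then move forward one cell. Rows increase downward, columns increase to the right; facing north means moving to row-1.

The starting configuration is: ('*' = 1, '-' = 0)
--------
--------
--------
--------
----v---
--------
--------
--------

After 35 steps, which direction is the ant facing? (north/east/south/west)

gen 0: --------
--------
--------
--------
----v---
--------
--------
--------
gen 1: --------
--------
--------
--------
---<*---
--------
--------
--------
gen 2: --------
--------
--------
---^----
---**---
--------
--------
--------
gen 3: --------
--------
--------
---*>---
---**---
--------
--------
--------
gen 4: --------
--------
--------
---**---
---*v---
--------
--------
--------
gen 5: --------
--------
--------
---**---
---*->--
--------
--------
--------
gen 6: --------
--------
--------
---**---
---*-*--
-----v--
--------
--------
gen 7: --------
--------
--------
---**---
---*-*--
----<*--
--------
--------
gen 8: --------
--------
--------
---**---
---*^*--
----**--
--------
--------
gen 9: --------
--------
--------
---**---
---**>--
----**--
--------
--------
gen 10: --------
--------
--------
---**^--
---**---
----**--
--------
--------
gen 11: --------
--------
--------
---***>-
---**---
----**--
--------
--------
gen 12: --------
--------
--------
---****-
---**-v-
----**--
--------
--------
gen 13: --------
--------
--------
---****-
---**<*-
----**--
--------
--------
gen 14: --------
--------
--------
---**^*-
---****-
----**--
--------
--------
gen 15: --------
--------
--------
---*<-*-
---****-
----**--
--------
--------
gen 16: --------
--------
--------
---*--*-
---*v**-
----**--
--------
--------
gen 17: --------
--------
--------
---*--*-
---*->*-
----**--
--------
--------
gen 18: --------
--------
--------
---*-^*-
---*--*-
----**--
--------
--------
gen 19: --------
--------
--------
---*-*>-
---*--*-
----**--
--------
--------
gen 20: --------
--------
------^-
---*-*--
---*--*-
----**--
--------
--------
gen 21: --------
--------
------*>
---*-*--
---*--*-
----**--
--------
--------
gen 22: --------
--------
------**
---*-*-v
---*--*-
----**--
--------
--------
gen 23: --------
--------
------**
---*-*<*
---*--*-
----**--
--------
--------
gen 24: --------
--------
------^*
---*-***
---*--*-
----**--
--------
--------
gen 25: --------
--------
-----<-*
---*-***
---*--*-
----**--
--------
--------
gen 26: --------
-----^--
-----*-*
---*-***
---*--*-
----**--
--------
--------
gen 27: --------
-----*>-
-----*-*
---*-***
---*--*-
----**--
--------
--------
gen 28: --------
-----**-
-----*v*
---*-***
---*--*-
----**--
--------
--------
gen 29: --------
-----**-
-----<**
---*-***
---*--*-
----**--
--------
--------
gen 30: --------
-----**-
------**
---*-v**
---*--*-
----**--
--------
--------
gen 31: --------
-----**-
------**
---*-->*
---*--*-
----**--
--------
--------
gen 32: --------
-----**-
------^*
---*---*
---*--*-
----**--
--------
--------
gen 33: --------
-----**-
-----<-*
---*---*
---*--*-
----**--
--------
--------
gen 34: --------
-----^*-
-----*-*
---*---*
---*--*-
----**--
--------
--------
gen 35: --------
----<-*-
-----*-*
---*---*
---*--*-
----**--
--------
--------

west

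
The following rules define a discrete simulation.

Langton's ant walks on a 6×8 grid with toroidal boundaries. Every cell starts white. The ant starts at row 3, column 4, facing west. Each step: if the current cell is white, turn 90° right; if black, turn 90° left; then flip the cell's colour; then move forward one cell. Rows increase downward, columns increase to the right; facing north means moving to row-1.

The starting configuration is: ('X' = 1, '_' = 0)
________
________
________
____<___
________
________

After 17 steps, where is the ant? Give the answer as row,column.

4,4

0) ________
________
________
____<___
________
________
1) ________
________
____^___
____X___
________
________
2) ________
________
____X>__
____X___
________
________
3) ________
________
____XX__
____Xv__
________
________
4) ________
________
____XX__
____<X__
________
________
5) ________
________
____XX__
_____X__
____v___
________
6) ________
________
____XX__
_____X__
___<X___
________
7) ________
________
____XX__
___^_X__
___XX___
________
8) ________
________
____XX__
___X>X__
___XX___
________
9) ________
________
____XX__
___XXX__
___Xv___
________
10) ________
________
____XX__
___XXX__
___X_>__
________
11) ________
________
____XX__
___XXX__
___X_X__
_____v__
12) ________
________
____XX__
___XXX__
___X_X__
____<X__
13) ________
________
____XX__
___XXX__
___X^X__
____XX__
14) ________
________
____XX__
___XXX__
___XX>__
____XX__
15) ________
________
____XX__
___XX^__
___XX___
____XX__
16) ________
________
____XX__
___X<___
___XX___
____XX__
17) ________
________
____XX__
___X____
___Xv___
____XX__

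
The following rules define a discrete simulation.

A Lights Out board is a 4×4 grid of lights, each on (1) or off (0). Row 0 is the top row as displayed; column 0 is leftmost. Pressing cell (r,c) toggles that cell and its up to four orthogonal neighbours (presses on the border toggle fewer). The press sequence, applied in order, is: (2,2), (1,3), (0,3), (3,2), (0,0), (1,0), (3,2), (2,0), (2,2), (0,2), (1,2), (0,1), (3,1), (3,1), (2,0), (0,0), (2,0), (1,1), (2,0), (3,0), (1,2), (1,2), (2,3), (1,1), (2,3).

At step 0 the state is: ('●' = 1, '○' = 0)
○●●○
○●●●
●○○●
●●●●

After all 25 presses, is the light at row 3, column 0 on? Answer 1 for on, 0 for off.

0

step 0: ○●●○
○●●●
●○○●
●●●●
step 1: ○●●○
○●○●
●●●○
●●○●
step 2: ○●●●
○●●○
●●●●
●●○●
step 3: ○●○○
○●●●
●●●●
●●○●
step 4: ○●○○
○●●●
●●○●
●○●○
step 5: ●○○○
●●●●
●●○●
●○●○
step 6: ○○○○
○○●●
○●○●
●○●○
step 7: ○○○○
○○●●
○●●●
●●○●
step 8: ○○○○
●○●●
●○●●
○●○●
step 9: ○○○○
●○○●
●●○○
○●●●
step 10: ○●●●
●○●●
●●○○
○●●●
step 11: ○●○●
●●○○
●●●○
○●●●
step 12: ●○●●
●○○○
●●●○
○●●●
step 13: ●○●●
●○○○
●○●○
●○○●
step 14: ●○●●
●○○○
●●●○
○●●●
step 15: ●○●●
○○○○
○○●○
●●●●
step 16: ○●●●
●○○○
○○●○
●●●●
step 17: ○●●●
○○○○
●●●○
○●●●
step 18: ○○●●
●●●○
●○●○
○●●●
step 19: ○○●●
○●●○
○●●○
●●●●
step 20: ○○●●
○●●○
●●●○
○○●●
step 21: ○○○●
○○○●
●●○○
○○●●
step 22: ○○●●
○●●○
●●●○
○○●●
step 23: ○○●●
○●●●
●●○●
○○●○
step 24: ○●●●
●○○●
●○○●
○○●○
step 25: ○●●●
●○○○
●○●○
○○●●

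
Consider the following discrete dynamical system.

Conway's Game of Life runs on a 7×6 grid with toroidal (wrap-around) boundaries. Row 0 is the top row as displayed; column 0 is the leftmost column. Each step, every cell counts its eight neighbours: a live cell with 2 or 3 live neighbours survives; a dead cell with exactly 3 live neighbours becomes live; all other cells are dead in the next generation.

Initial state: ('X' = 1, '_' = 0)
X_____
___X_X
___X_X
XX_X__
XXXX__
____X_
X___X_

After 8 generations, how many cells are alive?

t=0: X_____
___X_X
___X_X
XX_X__
XXXX__
____X_
X___X_
t=1: X___X_
X____X
___X_X
___X_X
X__XXX
X_X_X_
______
t=2: X_____
X_____
_____X
__XX__
XXX___
XX__X_
_X_X__
t=3: XX____
X____X
______
X_XX__
X____X
___X_X
_XX__X
t=4: __X___
XX___X
XX___X
XX___X
XXXX_X
_XX__X
_XX_XX
t=5: __XXX_
__X__X
__X_X_
______
___X__
______
____XX
t=6: __X___
_XX__X
___X__
___X__
______
____X_
____XX
t=7: XXXXXX
_XXX__
___XX_
______
______
____XX
___XXX
t=8: ______
______
___XX_
______
______
___X_X
_X____

5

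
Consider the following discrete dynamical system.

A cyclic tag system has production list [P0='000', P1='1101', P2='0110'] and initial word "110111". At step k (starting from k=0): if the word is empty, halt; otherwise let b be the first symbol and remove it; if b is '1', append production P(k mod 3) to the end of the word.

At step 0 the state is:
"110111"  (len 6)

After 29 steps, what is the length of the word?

31

t=0: "110111"  (len 6)
t=1: "10111000"  (len 8)
t=2: "01110001101"  (len 11)
t=3: "1110001101"  (len 10)
t=4: "110001101000"  (len 12)
t=5: "100011010001101"  (len 15)
t=6: "000110100011010110"  (len 18)
t=7: "00110100011010110"  (len 17)
t=8: "0110100011010110"  (len 16)
t=9: "110100011010110"  (len 15)
t=10: "10100011010110000"  (len 17)
t=11: "01000110101100001101"  (len 20)
t=12: "1000110101100001101"  (len 19)
t=13: "000110101100001101000"  (len 21)
t=14: "00110101100001101000"  (len 20)
t=15: "0110101100001101000"  (len 19)
t=16: "110101100001101000"  (len 18)
t=17: "101011000011010001101"  (len 21)
t=18: "010110000110100011010110"  (len 24)
t=19: "10110000110100011010110"  (len 23)
t=20: "01100001101000110101101101"  (len 26)
t=21: "1100001101000110101101101"  (len 25)
t=22: "100001101000110101101101000"  (len 27)
t=23: "000011010001101011011010001101"  (len 30)
t=24: "00011010001101011011010001101"  (len 29)
t=25: "0011010001101011011010001101"  (len 28)
t=26: "011010001101011011010001101"  (len 27)
t=27: "11010001101011011010001101"  (len 26)
t=28: "1010001101011011010001101000"  (len 28)
t=29: "0100011010110110100011010001101"  (len 31)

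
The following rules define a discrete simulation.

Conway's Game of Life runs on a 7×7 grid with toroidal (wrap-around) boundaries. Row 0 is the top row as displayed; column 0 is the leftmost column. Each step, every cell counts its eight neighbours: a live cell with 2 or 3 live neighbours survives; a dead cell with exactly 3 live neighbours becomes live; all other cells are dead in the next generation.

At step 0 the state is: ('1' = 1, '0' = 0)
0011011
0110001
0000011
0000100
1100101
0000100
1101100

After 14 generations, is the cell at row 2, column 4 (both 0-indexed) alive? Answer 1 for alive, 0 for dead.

0

k=0  0011011
0110001
0000011
0000100
1100101
0000100
1101100
k=1  0000011
0111100
1000011
0000100
1001100
0010101
1100001
k=2  0001111
0111100
1110011
1001100
0000100
0010101
0100000
k=3  1100010
0000000
0000011
1011100
0000100
0001010
1010001
k=4  1100000
1000010
0001111
0001101
0010010
0001111
1010110
k=5  1000110
1100010
1001000
0010001
0010000
0110000
1010000
k=6  1000110
1100010
1010000
0111000
0011000
0011000
1011001
k=7  0011110
1000110
1001001
0000000
0000100
0000100
1010011
k=8  1010000
1110000
1000111
0000000
0000000
0001101
0110001
k=9  0001001
0011010
1000011
0000011
0000000
1011010
0110011
k=10  1101001
1011010
1000000
1000010
0000110
1011110
0100010
k=11  0001010
0011100
1000100
0000110
0100000
0111000
0000010
k=12  0011010
0010010
0000000
0000110
0101100
0110000
0001000
k=13  0011000
0011100
0000110
0001110
0101110
0100100
0101100
k=14  0100000
0010010
0010000
0010001
0000000
1100000
0100100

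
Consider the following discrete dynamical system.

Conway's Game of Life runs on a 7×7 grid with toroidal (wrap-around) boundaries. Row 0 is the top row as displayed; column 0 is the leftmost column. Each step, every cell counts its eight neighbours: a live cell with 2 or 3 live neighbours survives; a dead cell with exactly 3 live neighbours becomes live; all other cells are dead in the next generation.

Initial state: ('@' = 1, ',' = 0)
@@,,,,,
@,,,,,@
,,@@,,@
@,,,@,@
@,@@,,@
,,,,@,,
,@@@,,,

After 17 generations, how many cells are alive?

gen 0: @@,,,,,
@,,,,,@
,,@@,,@
@,,,@,@
@,@@,,@
,,,,@,,
,@@@,,,
gen 1: ,,,,,,@
,,@,,,@
,@,@,,,
,,,,@,,
@@,@@,@
@,,,@,,
@@@@,,,
gen 2: ,,,@,,@
@,@,,,,
,,@@,,,
,@,,@@,
@@,@@,@
,,,,@@,
@@@@,,@
gen 3: ,,,@,,@
,@@,,,,
,,@@@,,
,@,,,@@
@@@@,,@
,,,,,,,
@@@@,,@
gen 4: ,,,@,,@
,@,,@,,
@,,@@@,
,,,,,@@
,@@,,@@
,,,,,,,
@@@@,,@
gen 5: ,,,@@@@
@,@,,,@
@,,@,,,
,@@@,,,
@,,,,@@
,,,@,@,
@@@@,,@
gen 6: ,,,,@,,
@@@,,,,
@,,@,,@
,@@@@,,
@@,@,@@
,,,@,@,
@@,,,,,
gen 7: ,,@,,,,
@@@@,,@
,,,,@,@
,,,,,,,
@@,,,@@
,,,,,@,
,,,,@,,
gen 8: @,@,,,,
@@@@,@@
,@@@,@@
,,,,,,,
@,,,,@@
@,,,@@,
,,,,,,,
gen 9: @,@@,,,
,,,,,@,
,,,@,@,
,@@,@,,
@,,,@@,
@,,,@@,
,@,,,,@
gen 10: @@@,,,@
,,@@,,@
,,@@,@,
,@@,,,@
@,,,,,,
@@,,@,,
,@@@@@@
gen 11: ,,,,,,,
,,,,@@@
@,,,@@@
@@@@,,@
,,@,,,@
,,,,@,,
,,,,@,,
gen 12: ,,,,@,,
@,,,@,,
,,@,,,,
,,@@@,,
,,@,,@@
,,,@,@,
,,,,,,,
gen 13: ,,,,,,,
,,,@,,,
,@@,@,,
,@@,@@,
,,@,,@@
,,,,@@@
,,,,@,,
gen 14: ,,,,,,,
,,@@,,,
,@,,@@,
@,,,@,@
@@@,,,,
,,,@@,@
,,,,@,,
gen 15: ,,,@,,,
,,@@@,,
@@@,@@@
,,@@@,@
,@@,@,,
@@@@@@,
,,,@@@,
gen 16: ,,,,,@,
@,,,,,@
@,,,,,@
,,,,,,@
,,,,,,@
@,,,,,@
,@,,,@@
gen 17: ,,,,,@,
@,,,,@,
,,,,,@,
,,,,,@@
,,,,,@@
,,,,,,,
,,,,,@,

9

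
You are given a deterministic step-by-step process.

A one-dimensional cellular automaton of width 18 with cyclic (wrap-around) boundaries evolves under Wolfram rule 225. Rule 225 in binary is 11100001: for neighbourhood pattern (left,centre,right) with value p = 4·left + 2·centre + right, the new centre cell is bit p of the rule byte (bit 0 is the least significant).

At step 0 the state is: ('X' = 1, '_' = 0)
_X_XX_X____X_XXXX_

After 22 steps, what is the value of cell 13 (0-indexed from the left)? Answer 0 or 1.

0

step 0: _X_XX_X____X_XXXX_
step 1: __X_XX__XX__X_XXX_
step 2: X__X_X___X___X_XX_
step 3: ____X__X___X__X_XX
step 4: _XX______X_____X_X
step 5: X_X_XXXX___XXX__X_
step 6: _X_X_XXX_X__XX___X
step 7: X_X_X_XXX____X_X__
step 8: _X_X_X_XX_XX__X___
step 9: __X_X_X_XX_X____XX
step 10: ___X_X_X_XX__XX__X
step 11: _X__X_X_X_X___X___
step 12: _____X_X_X__X___XX
step 13: _XXX__X_X_____X__X
step 14: X_XX___X__XXX_____
step 15: _X_X_X_____XX_XXX_
step 16: __X_X__XXX__XX_XX_
step 17: X__X____XX___XX_X_
step 18: _____XX__X_X__XX_X
step 19: _XXX__X___X____XX_
step 20: __XX____X___XX__X_
step 21: X__X_XX___X__X____
step 22: ____X_X_X______XX_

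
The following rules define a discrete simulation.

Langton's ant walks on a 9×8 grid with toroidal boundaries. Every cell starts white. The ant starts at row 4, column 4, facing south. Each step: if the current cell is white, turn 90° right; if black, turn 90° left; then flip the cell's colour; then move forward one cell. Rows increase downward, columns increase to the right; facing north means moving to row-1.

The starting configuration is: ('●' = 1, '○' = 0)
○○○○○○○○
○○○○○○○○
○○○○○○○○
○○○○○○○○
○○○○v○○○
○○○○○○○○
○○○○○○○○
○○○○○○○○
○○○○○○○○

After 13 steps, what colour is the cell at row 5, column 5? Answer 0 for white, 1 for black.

1

[0] ○○○○○○○○
○○○○○○○○
○○○○○○○○
○○○○○○○○
○○○○v○○○
○○○○○○○○
○○○○○○○○
○○○○○○○○
○○○○○○○○
[1] ○○○○○○○○
○○○○○○○○
○○○○○○○○
○○○○○○○○
○○○<●○○○
○○○○○○○○
○○○○○○○○
○○○○○○○○
○○○○○○○○
[2] ○○○○○○○○
○○○○○○○○
○○○○○○○○
○○○^○○○○
○○○●●○○○
○○○○○○○○
○○○○○○○○
○○○○○○○○
○○○○○○○○
[3] ○○○○○○○○
○○○○○○○○
○○○○○○○○
○○○●>○○○
○○○●●○○○
○○○○○○○○
○○○○○○○○
○○○○○○○○
○○○○○○○○
[4] ○○○○○○○○
○○○○○○○○
○○○○○○○○
○○○●●○○○
○○○●v○○○
○○○○○○○○
○○○○○○○○
○○○○○○○○
○○○○○○○○
[5] ○○○○○○○○
○○○○○○○○
○○○○○○○○
○○○●●○○○
○○○●○>○○
○○○○○○○○
○○○○○○○○
○○○○○○○○
○○○○○○○○
[6] ○○○○○○○○
○○○○○○○○
○○○○○○○○
○○○●●○○○
○○○●○●○○
○○○○○v○○
○○○○○○○○
○○○○○○○○
○○○○○○○○
[7] ○○○○○○○○
○○○○○○○○
○○○○○○○○
○○○●●○○○
○○○●○●○○
○○○○<●○○
○○○○○○○○
○○○○○○○○
○○○○○○○○
[8] ○○○○○○○○
○○○○○○○○
○○○○○○○○
○○○●●○○○
○○○●^●○○
○○○○●●○○
○○○○○○○○
○○○○○○○○
○○○○○○○○
[9] ○○○○○○○○
○○○○○○○○
○○○○○○○○
○○○●●○○○
○○○●●>○○
○○○○●●○○
○○○○○○○○
○○○○○○○○
○○○○○○○○
[10] ○○○○○○○○
○○○○○○○○
○○○○○○○○
○○○●●^○○
○○○●●○○○
○○○○●●○○
○○○○○○○○
○○○○○○○○
○○○○○○○○
[11] ○○○○○○○○
○○○○○○○○
○○○○○○○○
○○○●●●>○
○○○●●○○○
○○○○●●○○
○○○○○○○○
○○○○○○○○
○○○○○○○○
[12] ○○○○○○○○
○○○○○○○○
○○○○○○○○
○○○●●●●○
○○○●●○v○
○○○○●●○○
○○○○○○○○
○○○○○○○○
○○○○○○○○
[13] ○○○○○○○○
○○○○○○○○
○○○○○○○○
○○○●●●●○
○○○●●<●○
○○○○●●○○
○○○○○○○○
○○○○○○○○
○○○○○○○○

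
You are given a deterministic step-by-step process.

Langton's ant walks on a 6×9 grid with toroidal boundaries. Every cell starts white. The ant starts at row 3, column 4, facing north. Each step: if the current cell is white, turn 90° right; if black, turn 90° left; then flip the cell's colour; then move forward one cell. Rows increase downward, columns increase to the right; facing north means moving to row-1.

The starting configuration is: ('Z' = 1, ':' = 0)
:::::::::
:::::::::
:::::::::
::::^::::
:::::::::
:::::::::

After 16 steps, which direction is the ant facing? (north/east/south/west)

north

k=0  :::::::::
:::::::::
:::::::::
::::^::::
:::::::::
:::::::::
k=1  :::::::::
:::::::::
:::::::::
::::Z>:::
:::::::::
:::::::::
k=2  :::::::::
:::::::::
:::::::::
::::ZZ:::
:::::v:::
:::::::::
k=3  :::::::::
:::::::::
:::::::::
::::ZZ:::
::::<Z:::
:::::::::
k=4  :::::::::
:::::::::
:::::::::
::::^Z:::
::::ZZ:::
:::::::::
k=5  :::::::::
:::::::::
:::::::::
:::<:Z:::
::::ZZ:::
:::::::::
k=6  :::::::::
:::::::::
:::^:::::
:::Z:Z:::
::::ZZ:::
:::::::::
k=7  :::::::::
:::::::::
:::Z>::::
:::Z:Z:::
::::ZZ:::
:::::::::
k=8  :::::::::
:::::::::
:::ZZ::::
:::ZvZ:::
::::ZZ:::
:::::::::
k=9  :::::::::
:::::::::
:::ZZ::::
:::<ZZ:::
::::ZZ:::
:::::::::
k=10  :::::::::
:::::::::
:::ZZ::::
::::ZZ:::
:::vZZ:::
:::::::::
k=11  :::::::::
:::::::::
:::ZZ::::
::::ZZ:::
::<ZZZ:::
:::::::::
k=12  :::::::::
:::::::::
:::ZZ::::
::^:ZZ:::
::ZZZZ:::
:::::::::
k=13  :::::::::
:::::::::
:::ZZ::::
::Z>ZZ:::
::ZZZZ:::
:::::::::
k=14  :::::::::
:::::::::
:::ZZ::::
::ZZZZ:::
::ZvZZ:::
:::::::::
k=15  :::::::::
:::::::::
:::ZZ::::
::ZZZZ:::
::Z:>Z:::
:::::::::
k=16  :::::::::
:::::::::
:::ZZ::::
::ZZ^Z:::
::Z::Z:::
:::::::::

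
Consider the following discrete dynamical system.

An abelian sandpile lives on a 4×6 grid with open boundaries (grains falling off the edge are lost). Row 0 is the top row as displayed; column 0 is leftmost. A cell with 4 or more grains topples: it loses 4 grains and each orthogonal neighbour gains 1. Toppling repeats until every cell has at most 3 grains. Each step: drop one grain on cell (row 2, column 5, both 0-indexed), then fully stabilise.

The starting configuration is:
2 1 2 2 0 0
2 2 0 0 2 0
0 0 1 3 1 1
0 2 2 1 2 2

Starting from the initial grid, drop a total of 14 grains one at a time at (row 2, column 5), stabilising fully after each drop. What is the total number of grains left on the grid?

34

0) 2 1 2 2 0 0
2 2 0 0 2 0
0 0 1 3 1 1
0 2 2 1 2 2
1) 2 1 2 2 0 0
2 2 0 0 2 0
0 0 1 3 1 2
0 2 2 1 2 2
2) 2 1 2 2 0 0
2 2 0 0 2 0
0 0 1 3 1 3
0 2 2 1 2 2
3) 2 1 2 2 0 0
2 2 0 0 2 1
0 0 1 3 2 0
0 2 2 1 2 3
4) 2 1 2 2 0 0
2 2 0 0 2 1
0 0 1 3 2 1
0 2 2 1 2 3
5) 2 1 2 2 0 0
2 2 0 0 2 1
0 0 1 3 2 2
0 2 2 1 2 3
6) 2 1 2 2 0 0
2 2 0 0 2 1
0 0 1 3 2 3
0 2 2 1 2 3
7) 2 1 2 2 0 0
2 2 0 0 2 2
0 0 1 3 3 1
0 2 2 1 3 0
8) 2 1 2 2 0 0
2 2 0 0 2 2
0 0 1 3 3 2
0 2 2 1 3 0
9) 2 1 2 2 0 0
2 2 0 0 2 2
0 0 1 3 3 3
0 2 2 1 3 0
10) 2 1 2 2 0 0
2 2 0 1 3 3
0 0 2 0 2 1
0 2 2 3 0 2
11) 2 1 2 2 0 0
2 2 0 1 3 3
0 0 2 0 2 2
0 2 2 3 0 2
12) 2 1 2 2 0 0
2 2 0 1 3 3
0 0 2 0 2 3
0 2 2 3 0 2
13) 2 1 2 2 1 1
2 2 0 2 1 1
0 0 2 1 0 2
0 2 2 3 1 3
14) 2 1 2 2 1 1
2 2 0 2 1 1
0 0 2 1 0 3
0 2 2 3 1 3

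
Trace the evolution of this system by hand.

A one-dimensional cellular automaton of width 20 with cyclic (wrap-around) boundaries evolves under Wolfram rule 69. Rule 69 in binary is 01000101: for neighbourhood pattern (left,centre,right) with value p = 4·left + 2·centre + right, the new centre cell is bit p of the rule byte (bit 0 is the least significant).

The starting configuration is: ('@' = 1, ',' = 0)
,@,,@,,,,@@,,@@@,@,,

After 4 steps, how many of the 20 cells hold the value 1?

8

t=0: ,@,,@,,,,@@,,@@@,@,,
t=1: ,@,,@,@@,,@,,,,@,@,@
t=2: ,@,,@,,@,,@,@@,@,@,@
t=3: ,@,,@,,@,,@,,@,@,@,@
t=4: ,@,,@,,@,,@,,@,@,@,@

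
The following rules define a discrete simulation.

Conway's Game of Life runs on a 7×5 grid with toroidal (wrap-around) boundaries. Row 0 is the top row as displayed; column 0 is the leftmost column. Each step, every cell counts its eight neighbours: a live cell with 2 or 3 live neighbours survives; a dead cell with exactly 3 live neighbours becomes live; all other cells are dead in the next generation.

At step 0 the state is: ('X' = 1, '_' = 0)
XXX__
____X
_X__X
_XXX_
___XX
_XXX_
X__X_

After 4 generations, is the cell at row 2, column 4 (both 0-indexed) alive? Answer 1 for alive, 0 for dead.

1

k=0  XXX__
____X
_X__X
_XXX_
___XX
_XXX_
X__X_
k=1  XXXX_
__XXX
_X__X
_X___
X___X
XX___
X__X_
k=2  X____
_____
_X__X
_X__X
____X
_X___
___X_
k=3  _____
X____
_____
___XX
_____
_____
_____
k=4  _____
_____
____X
_____
_____
_____
_____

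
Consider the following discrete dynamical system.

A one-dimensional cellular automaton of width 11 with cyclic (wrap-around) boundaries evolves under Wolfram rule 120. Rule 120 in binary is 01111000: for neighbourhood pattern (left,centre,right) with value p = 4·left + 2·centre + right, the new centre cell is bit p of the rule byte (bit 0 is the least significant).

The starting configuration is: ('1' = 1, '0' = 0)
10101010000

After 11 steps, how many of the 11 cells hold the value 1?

4

0) 10101010000
1) 01010101000
2) 00101010100
3) 00010101010
4) 00001010101
5) 10000101010
6) 01000010101
7) 10100001010
8) 01010000101
9) 10101000010
10) 01010100001
11) 10101010000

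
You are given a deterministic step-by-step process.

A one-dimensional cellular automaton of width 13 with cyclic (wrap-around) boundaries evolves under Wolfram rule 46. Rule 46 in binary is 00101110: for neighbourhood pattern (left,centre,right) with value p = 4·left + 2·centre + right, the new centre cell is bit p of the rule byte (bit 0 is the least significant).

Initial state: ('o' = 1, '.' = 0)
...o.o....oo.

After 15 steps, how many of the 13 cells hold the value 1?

0) ...o.o....oo.
1) ..oooo...oo..
2) .oo.....oo...
3) oo.....oo....
4) o.....oo....o
5) .....oo....oo
6) ....oo....oo.
7) ...oo....oo..
8) ..oo....oo...
9) .oo....oo....
10) oo....oo.....
11) o....oo.....o
12) ....oo.....oo
13) ...oo.....oo.
14) ..oo.....oo..
15) .oo.....oo...

4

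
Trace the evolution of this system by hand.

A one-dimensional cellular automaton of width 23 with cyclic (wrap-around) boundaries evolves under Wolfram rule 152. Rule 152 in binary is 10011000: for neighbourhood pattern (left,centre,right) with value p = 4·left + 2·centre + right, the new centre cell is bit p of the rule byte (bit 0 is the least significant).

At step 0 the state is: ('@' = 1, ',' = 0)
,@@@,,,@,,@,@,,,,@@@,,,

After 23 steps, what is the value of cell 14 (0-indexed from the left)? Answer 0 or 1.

0

k=0  ,@@@,,,@,,@,@,,,,@@@,,,
k=1  ,@@,@,,,@,,,,@,,,@@,@,,
k=2  ,@,,,@,,,@,,,,@,,@,,,@,
k=3  ,,@,,,@,,,@,,,,@,,@,,,@
k=4  @,,@,,,@,,,@,,,,@,,@,,,
k=5  ,@,,@,,,@,,,@,,,,@,,@,,
k=6  ,,@,,@,,,@,,,@,,,,@,,@,
k=7  ,,,@,,@,,,@,,,@,,,,@,,@
k=8  @,,,@,,@,,,@,,,@,,,,@,,
k=9  ,@,,,@,,@,,,@,,,@,,,,@,
k=10  ,,@,,,@,,@,,,@,,,@,,,,@
k=11  @,,@,,,@,,@,,,@,,,@,,,,
k=12  ,@,,@,,,@,,@,,,@,,,@,,,
k=13  ,,@,,@,,,@,,@,,,@,,,@,,
k=14  ,,,@,,@,,,@,,@,,,@,,,@,
k=15  ,,,,@,,@,,,@,,@,,,@,,,@
k=16  @,,,,@,,@,,,@,,@,,,@,,,
k=17  ,@,,,,@,,@,,,@,,@,,,@,,
k=18  ,,@,,,,@,,@,,,@,,@,,,@,
k=19  ,,,@,,,,@,,@,,,@,,@,,,@
k=20  @,,,@,,,,@,,@,,,@,,@,,,
k=21  ,@,,,@,,,,@,,@,,,@,,@,,
k=22  ,,@,,,@,,,,@,,@,,,@,,@,
k=23  ,,,@,,,@,,,,@,,@,,,@,,@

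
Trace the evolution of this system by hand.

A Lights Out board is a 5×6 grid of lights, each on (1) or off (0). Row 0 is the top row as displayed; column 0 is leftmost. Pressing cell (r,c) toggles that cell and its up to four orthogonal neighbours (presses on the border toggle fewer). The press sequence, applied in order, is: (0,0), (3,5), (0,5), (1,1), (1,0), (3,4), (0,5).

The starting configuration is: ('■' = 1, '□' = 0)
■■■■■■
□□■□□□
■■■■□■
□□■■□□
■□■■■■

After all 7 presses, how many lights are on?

step 0: ■■■■■■
□□■□□□
■■■■□■
□□■■□□
■□■■■■
step 1: □□■■■■
■□■□□□
■■■■□■
□□■■□□
■□■■■■
step 2: □□■■■■
■□■□□□
■■■■□□
□□■■■■
■□■■■□
step 3: □□■■□□
■□■□□■
■■■■□□
□□■■■■
■□■■■□
step 4: □■■■□□
□■□□□■
■□■■□□
□□■■■■
■□■■■□
step 5: ■■■■□□
■□□□□■
□□■■□□
□□■■■■
■□■■■□
step 6: ■■■■□□
■□□□□■
□□■■■□
□□■□□□
■□■■□□
step 7: ■■■■■■
■□□□□□
□□■■■□
□□■□□□
■□■■□□

14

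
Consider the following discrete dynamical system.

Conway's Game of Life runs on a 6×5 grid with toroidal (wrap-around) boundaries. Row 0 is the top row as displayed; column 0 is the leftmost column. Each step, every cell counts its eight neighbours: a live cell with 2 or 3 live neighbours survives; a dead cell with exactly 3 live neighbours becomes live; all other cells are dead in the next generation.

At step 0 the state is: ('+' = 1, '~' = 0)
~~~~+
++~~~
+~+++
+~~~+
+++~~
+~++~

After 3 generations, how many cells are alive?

15

k=0  ~~~~+
++~~~
+~+++
+~~~+
+++~~
+~++~
k=1  ~~+++
~++~~
~~++~
~~~~~
~~+~~
+~++~
k=2  +~~~+
~+~~+
~+++~
~~++~
~+++~
~~~~~
k=3  +~~~+
~+~~+
++~~+
~~~~+
~+~+~
+++++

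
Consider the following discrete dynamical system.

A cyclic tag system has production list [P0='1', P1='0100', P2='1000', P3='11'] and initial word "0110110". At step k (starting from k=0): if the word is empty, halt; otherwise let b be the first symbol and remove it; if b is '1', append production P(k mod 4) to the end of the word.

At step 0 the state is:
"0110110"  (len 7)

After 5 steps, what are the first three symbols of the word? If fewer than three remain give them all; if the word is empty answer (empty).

100

k=0  "0110110"  (len 7)
k=1  "110110"  (len 6)
k=2  "101100100"  (len 9)
k=3  "011001001000"  (len 12)
k=4  "11001001000"  (len 11)
k=5  "10010010001"  (len 11)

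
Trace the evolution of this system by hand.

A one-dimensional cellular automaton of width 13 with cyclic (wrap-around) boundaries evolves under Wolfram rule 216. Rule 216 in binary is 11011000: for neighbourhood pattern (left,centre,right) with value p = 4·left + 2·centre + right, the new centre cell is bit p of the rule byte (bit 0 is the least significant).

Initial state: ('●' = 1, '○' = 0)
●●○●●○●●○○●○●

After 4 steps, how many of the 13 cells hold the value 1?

t=0: ●●○●●○●●○○●○●
t=1: ●●○●●○●●●○○○●
t=2: ●●○●●○●●●●○○●
t=3: ●●○●●○●●●●●○●
t=4: ●●○●●○●●●●●○●

10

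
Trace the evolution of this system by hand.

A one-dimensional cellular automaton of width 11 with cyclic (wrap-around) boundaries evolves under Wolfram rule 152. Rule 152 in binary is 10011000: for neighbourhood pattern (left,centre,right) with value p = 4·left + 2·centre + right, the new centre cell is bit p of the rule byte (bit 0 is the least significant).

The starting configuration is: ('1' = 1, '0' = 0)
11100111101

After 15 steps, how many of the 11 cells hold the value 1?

2

k=0  11100111101
k=1  11010111001
k=2  10000110101
k=3  01000100001
k=4  00100010000
k=5  00010001000
k=6  00001000100
k=7  00000100010
k=8  00000010001
k=9  10000001000
k=10  01000000100
k=11  00100000010
k=12  00010000001
k=13  10001000000
k=14  01000100000
k=15  00100010000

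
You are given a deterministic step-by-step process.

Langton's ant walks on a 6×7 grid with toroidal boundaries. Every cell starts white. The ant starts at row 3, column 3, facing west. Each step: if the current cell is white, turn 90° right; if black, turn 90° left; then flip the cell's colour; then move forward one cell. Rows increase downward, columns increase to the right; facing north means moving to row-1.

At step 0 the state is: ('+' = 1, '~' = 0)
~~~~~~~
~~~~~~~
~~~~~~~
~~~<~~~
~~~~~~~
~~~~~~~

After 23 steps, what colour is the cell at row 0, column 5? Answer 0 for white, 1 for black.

gen 0: ~~~~~~~
~~~~~~~
~~~~~~~
~~~<~~~
~~~~~~~
~~~~~~~
gen 1: ~~~~~~~
~~~~~~~
~~~^~~~
~~~+~~~
~~~~~~~
~~~~~~~
gen 2: ~~~~~~~
~~~~~~~
~~~+>~~
~~~+~~~
~~~~~~~
~~~~~~~
gen 3: ~~~~~~~
~~~~~~~
~~~++~~
~~~+v~~
~~~~~~~
~~~~~~~
gen 4: ~~~~~~~
~~~~~~~
~~~++~~
~~~<+~~
~~~~~~~
~~~~~~~
gen 5: ~~~~~~~
~~~~~~~
~~~++~~
~~~~+~~
~~~v~~~
~~~~~~~
gen 6: ~~~~~~~
~~~~~~~
~~~++~~
~~~~+~~
~~<+~~~
~~~~~~~
gen 7: ~~~~~~~
~~~~~~~
~~~++~~
~~^~+~~
~~++~~~
~~~~~~~
gen 8: ~~~~~~~
~~~~~~~
~~~++~~
~~+>+~~
~~++~~~
~~~~~~~
gen 9: ~~~~~~~
~~~~~~~
~~~++~~
~~+++~~
~~+v~~~
~~~~~~~
gen 10: ~~~~~~~
~~~~~~~
~~~++~~
~~+++~~
~~+~>~~
~~~~~~~
gen 11: ~~~~~~~
~~~~~~~
~~~++~~
~~+++~~
~~+~+~~
~~~~v~~
gen 12: ~~~~~~~
~~~~~~~
~~~++~~
~~+++~~
~~+~+~~
~~~<+~~
gen 13: ~~~~~~~
~~~~~~~
~~~++~~
~~+++~~
~~+^+~~
~~~++~~
gen 14: ~~~~~~~
~~~~~~~
~~~++~~
~~+++~~
~~++>~~
~~~++~~
gen 15: ~~~~~~~
~~~~~~~
~~~++~~
~~++^~~
~~++~~~
~~~++~~
gen 16: ~~~~~~~
~~~~~~~
~~~++~~
~~+<~~~
~~++~~~
~~~++~~
gen 17: ~~~~~~~
~~~~~~~
~~~++~~
~~+~~~~
~~+v~~~
~~~++~~
gen 18: ~~~~~~~
~~~~~~~
~~~++~~
~~+~~~~
~~+~>~~
~~~++~~
gen 19: ~~~~~~~
~~~~~~~
~~~++~~
~~+~~~~
~~+~+~~
~~~+v~~
gen 20: ~~~~~~~
~~~~~~~
~~~++~~
~~+~~~~
~~+~+~~
~~~+~>~
gen 21: ~~~~~v~
~~~~~~~
~~~++~~
~~+~~~~
~~+~+~~
~~~+~+~
gen 22: ~~~~<+~
~~~~~~~
~~~++~~
~~+~~~~
~~+~+~~
~~~+~+~
gen 23: ~~~~++~
~~~~~~~
~~~++~~
~~+~~~~
~~+~+~~
~~~+^+~

1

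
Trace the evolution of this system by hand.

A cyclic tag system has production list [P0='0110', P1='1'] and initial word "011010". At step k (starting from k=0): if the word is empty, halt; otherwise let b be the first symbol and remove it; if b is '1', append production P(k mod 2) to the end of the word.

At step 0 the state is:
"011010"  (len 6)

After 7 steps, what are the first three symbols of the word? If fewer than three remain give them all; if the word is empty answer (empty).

k=0  "011010"  (len 6)
k=1  "11010"  (len 5)
k=2  "10101"  (len 5)
k=3  "01010110"  (len 8)
k=4  "1010110"  (len 7)
k=5  "0101100110"  (len 10)
k=6  "101100110"  (len 9)
k=7  "011001100110"  (len 12)

011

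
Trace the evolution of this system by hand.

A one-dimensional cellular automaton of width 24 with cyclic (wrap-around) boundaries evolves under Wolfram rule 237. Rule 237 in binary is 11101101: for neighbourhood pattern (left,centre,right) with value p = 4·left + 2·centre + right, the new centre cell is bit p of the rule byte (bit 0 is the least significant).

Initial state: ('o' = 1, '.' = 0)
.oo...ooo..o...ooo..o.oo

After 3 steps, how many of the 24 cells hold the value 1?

20

[0] .oo...ooo..o...ooo..o.oo
[1] ooo.o.ooo..o.o.ooo..oooo
[2] ooooooooo..ooooooo..oooo
[3] ooooooooo..ooooooo..oooo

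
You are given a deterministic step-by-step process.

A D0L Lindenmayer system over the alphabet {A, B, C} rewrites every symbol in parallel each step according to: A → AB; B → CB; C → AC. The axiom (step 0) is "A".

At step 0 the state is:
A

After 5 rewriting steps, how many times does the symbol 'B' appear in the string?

10

t=0: A
t=1: AB
t=2: ABCB
t=3: ABCBACCB
t=4: ABCBACCBABACACCB
t=5: ABCBACCBABACACCBABCBABACABACACCB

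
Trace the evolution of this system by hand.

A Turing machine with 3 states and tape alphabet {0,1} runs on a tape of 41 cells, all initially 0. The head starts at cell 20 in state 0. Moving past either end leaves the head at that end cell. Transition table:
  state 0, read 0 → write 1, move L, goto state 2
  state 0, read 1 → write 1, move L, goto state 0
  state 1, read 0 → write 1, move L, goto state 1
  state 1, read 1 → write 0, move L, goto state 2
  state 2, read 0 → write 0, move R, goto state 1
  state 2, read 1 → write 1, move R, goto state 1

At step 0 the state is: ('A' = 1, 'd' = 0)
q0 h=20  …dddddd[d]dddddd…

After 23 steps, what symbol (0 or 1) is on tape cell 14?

1

gen 0: q0 h=20  …dddddd[d]dddddd…
gen 1: q2 h=19  …dddddd[d]Addddd…
gen 2: q1 h=20  …dddddd[A]dddddd…
gen 3: q2 h=19  …dddddd[d]dddddd…
gen 4: q1 h=20  …dddddd[d]dddddd…
gen 5: q1 h=19  …dddddd[d]Addddd…
gen 6: q1 h=18  …dddddd[d]AAdddd…
gen 7: q1 h=17  …dddddd[d]AAAddd…
gen 8: q1 h=16  …dddddd[d]AAAAdd…
gen 9: q1 h=15  …dddddd[d]AAAAAd…
gen 10: q1 h=14  …dddddd[d]AAAAAA…
gen 11: q1 h=13  …dddddd[d]AAAAAA…
gen 12: q1 h=12  …dddddd[d]AAAAAA…
gen 13: q1 h=11  …dddddd[d]AAAAAA…
gen 14: q1 h=10  …dddddd[d]AAAAAA…
gen 15: q1 h= 9  …dddddd[d]AAAAAA…
gen 16: q1 h= 8  …dddddd[d]AAAAAA…
gen 17: q1 h= 7  …dddddd[d]AAAAAA…
gen 18: q1 h= 6  |dddddd[d]AAAAAA…
gen 19: q1 h= 5  |ddddd[d]AAAAAA…
gen 20: q1 h= 4  |dddd[d]AAAAAA…
gen 21: q1 h= 3  |ddd[d]AAAAAA…
gen 22: q1 h= 2  |dd[d]AAAAAA…
gen 23: q1 h= 1  |d[d]AAAAAA…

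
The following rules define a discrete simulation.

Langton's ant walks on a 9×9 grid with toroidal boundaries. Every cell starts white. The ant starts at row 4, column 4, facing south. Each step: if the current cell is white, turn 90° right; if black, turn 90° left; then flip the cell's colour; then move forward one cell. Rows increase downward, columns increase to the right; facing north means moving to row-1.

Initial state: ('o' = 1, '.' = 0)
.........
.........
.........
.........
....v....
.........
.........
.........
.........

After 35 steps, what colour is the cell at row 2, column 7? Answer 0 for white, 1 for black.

step 0: .........
.........
.........
.........
....v....
.........
.........
.........
.........
step 1: .........
.........
.........
.........
...<o....
.........
.........
.........
.........
step 2: .........
.........
.........
...^.....
...oo....
.........
.........
.........
.........
step 3: .........
.........
.........
...o>....
...oo....
.........
.........
.........
.........
step 4: .........
.........
.........
...oo....
...ov....
.........
.........
.........
.........
step 5: .........
.........
.........
...oo....
...o.>...
.........
.........
.........
.........
step 6: .........
.........
.........
...oo....
...o.o...
.....v...
.........
.........
.........
step 7: .........
.........
.........
...oo....
...o.o...
....<o...
.........
.........
.........
step 8: .........
.........
.........
...oo....
...o^o...
....oo...
.........
.........
.........
step 9: .........
.........
.........
...oo....
...oo>...
....oo...
.........
.........
.........
step 10: .........
.........
.........
...oo^...
...oo....
....oo...
.........
.........
.........
step 11: .........
.........
.........
...ooo>..
...oo....
....oo...
.........
.........
.........
step 12: .........
.........
.........
...oooo..
...oo.v..
....oo...
.........
.........
.........
step 13: .........
.........
.........
...oooo..
...oo<o..
....oo...
.........
.........
.........
step 14: .........
.........
.........
...oo^o..
...oooo..
....oo...
.........
.........
.........
step 15: .........
.........
.........
...o<.o..
...oooo..
....oo...
.........
.........
.........
step 16: .........
.........
.........
...o..o..
...ovoo..
....oo...
.........
.........
.........
step 17: .........
.........
.........
...o..o..
...o.>o..
....oo...
.........
.........
.........
step 18: .........
.........
.........
...o.^o..
...o..o..
....oo...
.........
.........
.........
step 19: .........
.........
.........
...o.o>..
...o..o..
....oo...
.........
.........
.........
step 20: .........
.........
......^..
...o.o...
...o..o..
....oo...
.........
.........
.........
step 21: .........
.........
......o>.
...o.o...
...o..o..
....oo...
.........
.........
.........
step 22: .........
.........
......oo.
...o.o.v.
...o..o..
....oo...
.........
.........
.........
step 23: .........
.........
......oo.
...o.o<o.
...o..o..
....oo...
.........
.........
.........
step 24: .........
.........
......^o.
...o.ooo.
...o..o..
....oo...
.........
.........
.........
step 25: .........
.........
.....<.o.
...o.ooo.
...o..o..
....oo...
.........
.........
.........
step 26: .........
.....^...
.....o.o.
...o.ooo.
...o..o..
....oo...
.........
.........
.........
step 27: .........
.....o>..
.....o.o.
...o.ooo.
...o..o..
....oo...
.........
.........
.........
step 28: .........
.....oo..
.....ovo.
...o.ooo.
...o..o..
....oo...
.........
.........
.........
step 29: .........
.....oo..
.....<oo.
...o.ooo.
...o..o..
....oo...
.........
.........
.........
step 30: .........
.....oo..
......oo.
...o.voo.
...o..o..
....oo...
.........
.........
.........
step 31: .........
.....oo..
......oo.
...o..>o.
...o..o..
....oo...
.........
.........
.........
step 32: .........
.....oo..
......^o.
...o...o.
...o..o..
....oo...
.........
.........
.........
step 33: .........
.....oo..
.....<.o.
...o...o.
...o..o..
....oo...
.........
.........
.........
step 34: .........
.....^o..
.....o.o.
...o...o.
...o..o..
....oo...
.........
.........
.........
step 35: .........
....<.o..
.....o.o.
...o...o.
...o..o..
....oo...
.........
.........
.........

1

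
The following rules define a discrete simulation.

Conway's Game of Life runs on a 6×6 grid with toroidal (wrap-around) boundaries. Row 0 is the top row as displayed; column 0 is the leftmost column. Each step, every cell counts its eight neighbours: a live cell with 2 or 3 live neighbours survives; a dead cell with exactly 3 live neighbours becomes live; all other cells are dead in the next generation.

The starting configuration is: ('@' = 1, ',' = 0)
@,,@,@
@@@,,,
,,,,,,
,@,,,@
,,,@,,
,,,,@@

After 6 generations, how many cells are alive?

step 0: @,,@,@
@@@,,,
,,,,,,
,@,,,@
,,,@,,
,,,,@@
step 1: ,,@@,,
@@@,,@
,,@,,,
,,,,,,
@,,,,@
@,,@,@
step 2: ,,,@,,
@,,,,,
@,@,,,
,,,,,,
@,,,@@
@@@@,@
step 3: ,,,@@@
,@,,,,
,@,,,,
@@,,,,
,,@@@,
,@@@,,
step 4: @@,@@,
@,@,@,
,@@,,,
@@,@,,
@,,,@,
,@,,,@
step 5: ,,,@@,
@,,,@,
,,,,,@
@,,@,@
,,@,@,
,@@@,,
step 6: ,@,,@@
,,,@@,
,,,,,,
@,,@,@
@,,,@@
,@,,,,

12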